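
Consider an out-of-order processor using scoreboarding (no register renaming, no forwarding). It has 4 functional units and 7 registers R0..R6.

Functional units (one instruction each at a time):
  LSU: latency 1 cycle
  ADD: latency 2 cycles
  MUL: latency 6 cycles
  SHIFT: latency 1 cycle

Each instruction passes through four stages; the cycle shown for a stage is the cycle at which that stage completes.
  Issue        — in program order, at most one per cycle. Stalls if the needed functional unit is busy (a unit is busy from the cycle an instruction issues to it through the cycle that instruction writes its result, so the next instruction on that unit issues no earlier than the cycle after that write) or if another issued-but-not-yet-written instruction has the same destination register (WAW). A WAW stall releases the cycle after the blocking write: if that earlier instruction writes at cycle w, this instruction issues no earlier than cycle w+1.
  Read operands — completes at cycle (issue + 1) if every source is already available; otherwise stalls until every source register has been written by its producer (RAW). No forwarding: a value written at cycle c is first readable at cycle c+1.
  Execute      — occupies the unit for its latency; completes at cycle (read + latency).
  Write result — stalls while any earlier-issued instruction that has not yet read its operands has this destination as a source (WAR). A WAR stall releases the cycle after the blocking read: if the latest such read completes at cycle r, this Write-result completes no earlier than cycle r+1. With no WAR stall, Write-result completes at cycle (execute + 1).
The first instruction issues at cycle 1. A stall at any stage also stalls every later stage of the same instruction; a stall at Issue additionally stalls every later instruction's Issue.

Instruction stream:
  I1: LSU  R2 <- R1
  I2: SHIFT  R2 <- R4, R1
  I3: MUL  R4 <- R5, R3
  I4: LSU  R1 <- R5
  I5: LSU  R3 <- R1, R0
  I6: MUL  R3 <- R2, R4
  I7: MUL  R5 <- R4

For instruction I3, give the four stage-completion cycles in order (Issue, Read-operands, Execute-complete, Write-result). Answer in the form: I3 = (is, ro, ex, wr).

I3 = (6, 7, 13, 14)

cycle 1: issue I1 (LSU)
cycle 2: I1 read-ops
cycle 3: I1 finished on LSU
cycle 4: I1→R2
cycle 5: issue I2 (SHIFT)
cycle 6: I2 read-ops, issue I3 (MUL)
cycle 7: I2 finished on SHIFT, I3 read-ops, issue I4 (LSU)
cycle 8: I2→R2, I4 read-ops
cycle 9: I4 finished on LSU
cycle 10: I4→R1
cycle 11: issue I5 (LSU)
cycle 12: I5 read-ops
cycle 13: I3 finished on MUL, I5 finished on LSU
cycle 14: I3→R4, I5→R3
cycle 15: issue I6 (MUL)
cycle 16: I6 read-ops
cycle 22: I6 finished on MUL
cycle 23: I6→R3
cycle 24: issue I7 (MUL)
cycle 25: I7 read-ops
cycle 31: I7 finished on MUL
cycle 32: I7→R5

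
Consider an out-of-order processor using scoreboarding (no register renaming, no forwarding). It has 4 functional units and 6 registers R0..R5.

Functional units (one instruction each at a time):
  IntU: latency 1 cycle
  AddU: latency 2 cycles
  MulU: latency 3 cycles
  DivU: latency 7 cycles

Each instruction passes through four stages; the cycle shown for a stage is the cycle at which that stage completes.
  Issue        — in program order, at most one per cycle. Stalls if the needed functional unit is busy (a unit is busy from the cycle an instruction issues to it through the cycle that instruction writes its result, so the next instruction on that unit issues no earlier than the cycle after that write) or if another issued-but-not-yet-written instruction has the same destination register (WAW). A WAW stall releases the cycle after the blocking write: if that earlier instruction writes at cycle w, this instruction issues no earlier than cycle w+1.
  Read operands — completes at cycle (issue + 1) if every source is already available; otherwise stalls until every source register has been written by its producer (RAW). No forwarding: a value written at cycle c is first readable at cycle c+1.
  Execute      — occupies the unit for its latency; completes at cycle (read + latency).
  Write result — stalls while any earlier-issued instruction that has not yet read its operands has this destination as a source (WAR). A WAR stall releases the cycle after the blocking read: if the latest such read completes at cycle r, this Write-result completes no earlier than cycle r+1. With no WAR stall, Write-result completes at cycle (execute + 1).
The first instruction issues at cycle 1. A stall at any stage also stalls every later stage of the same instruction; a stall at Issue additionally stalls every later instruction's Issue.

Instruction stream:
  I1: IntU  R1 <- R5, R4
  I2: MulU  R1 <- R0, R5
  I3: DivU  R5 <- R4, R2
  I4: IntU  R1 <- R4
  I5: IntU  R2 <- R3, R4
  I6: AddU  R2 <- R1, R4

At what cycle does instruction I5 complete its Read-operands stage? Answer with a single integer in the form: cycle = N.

I1: IS=1 RO=2 EX=3 WR=4
I2: IS=5 RO=6 EX=9 WR=10  [WAW R1: wait I1 write@4]
I3: IS=6 RO=7 EX=14 WR=15
I4: IS=11 RO=12 EX=13 WR=14  [WAW R1: wait I2 write@10]
I5: IS=15 RO=16 EX=17 WR=18  [struct: IntU busy until I4 writes@14]
I6: IS=19 RO=20 EX=22 WR=23  [WAW R2: wait I5 write@18]

cycle = 16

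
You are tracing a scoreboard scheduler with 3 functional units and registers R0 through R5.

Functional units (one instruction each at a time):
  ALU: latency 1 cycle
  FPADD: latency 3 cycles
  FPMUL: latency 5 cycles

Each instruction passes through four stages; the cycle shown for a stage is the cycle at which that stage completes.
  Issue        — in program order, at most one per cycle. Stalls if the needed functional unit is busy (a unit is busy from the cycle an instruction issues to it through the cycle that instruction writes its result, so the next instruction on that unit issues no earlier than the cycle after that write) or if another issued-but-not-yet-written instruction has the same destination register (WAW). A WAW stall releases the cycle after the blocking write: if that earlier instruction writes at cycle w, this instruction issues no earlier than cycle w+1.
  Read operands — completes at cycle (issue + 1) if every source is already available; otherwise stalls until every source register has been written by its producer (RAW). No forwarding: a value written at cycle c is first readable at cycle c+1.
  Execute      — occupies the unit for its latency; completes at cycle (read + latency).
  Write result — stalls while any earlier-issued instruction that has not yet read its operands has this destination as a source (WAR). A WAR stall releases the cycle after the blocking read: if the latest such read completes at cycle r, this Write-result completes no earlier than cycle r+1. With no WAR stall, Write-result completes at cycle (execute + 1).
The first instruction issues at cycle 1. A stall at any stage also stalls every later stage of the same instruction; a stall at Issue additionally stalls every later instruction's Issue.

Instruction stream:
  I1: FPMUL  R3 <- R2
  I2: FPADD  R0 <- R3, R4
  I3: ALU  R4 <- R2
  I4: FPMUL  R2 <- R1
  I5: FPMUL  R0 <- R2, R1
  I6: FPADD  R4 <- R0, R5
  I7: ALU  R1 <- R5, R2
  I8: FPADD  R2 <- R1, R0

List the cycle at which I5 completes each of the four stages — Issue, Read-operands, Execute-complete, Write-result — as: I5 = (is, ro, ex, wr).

I5 = (17, 18, 23, 24)

[I1] 1/2/7/8
[I2] 2/9/12/13  (RAW R3: wait I1 write@8)
[I3] 3/4/5/10  (WAR R4: wait I2 read@9)
[I4] 9/10/15/16  (struct: FPMUL busy until I1 writes@8)
[I5] 17/18/23/24  (struct: FPMUL busy until I4 writes@16)
[I6] 18/25/28/29  (RAW R0: wait I5 write@24)
[I7] 19/20/21/22
[I8] 30/31/34/35  (struct: FPADD busy until I6 writes@29)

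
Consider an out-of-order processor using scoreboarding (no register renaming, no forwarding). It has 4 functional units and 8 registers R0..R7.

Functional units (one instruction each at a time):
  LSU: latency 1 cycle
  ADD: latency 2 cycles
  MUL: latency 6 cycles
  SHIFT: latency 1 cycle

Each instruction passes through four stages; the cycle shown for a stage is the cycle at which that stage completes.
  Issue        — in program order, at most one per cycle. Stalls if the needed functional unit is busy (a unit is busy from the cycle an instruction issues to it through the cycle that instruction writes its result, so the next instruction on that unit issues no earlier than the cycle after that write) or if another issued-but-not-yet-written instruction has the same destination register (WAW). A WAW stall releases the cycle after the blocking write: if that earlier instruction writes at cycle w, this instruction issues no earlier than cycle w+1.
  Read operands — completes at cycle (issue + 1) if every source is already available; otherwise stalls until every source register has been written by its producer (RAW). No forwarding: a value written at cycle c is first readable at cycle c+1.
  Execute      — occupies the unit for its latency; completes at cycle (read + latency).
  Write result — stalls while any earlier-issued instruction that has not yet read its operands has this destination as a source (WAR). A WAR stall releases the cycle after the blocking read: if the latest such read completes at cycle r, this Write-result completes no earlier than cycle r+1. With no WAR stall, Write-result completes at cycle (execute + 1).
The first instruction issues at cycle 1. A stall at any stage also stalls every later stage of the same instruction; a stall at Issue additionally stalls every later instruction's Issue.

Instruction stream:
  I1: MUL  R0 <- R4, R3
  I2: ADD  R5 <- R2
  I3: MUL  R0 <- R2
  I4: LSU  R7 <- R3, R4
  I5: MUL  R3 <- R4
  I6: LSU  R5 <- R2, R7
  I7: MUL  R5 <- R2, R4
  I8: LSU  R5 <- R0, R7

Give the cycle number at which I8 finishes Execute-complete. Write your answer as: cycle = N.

[I1] 1/2/8/9
[I2] 2/3/5/6
[I3] 10/11/17/18  (struct: MUL busy until I1 writes@9)
[I4] 11/12/13/14
[I5] 19/20/26/27  (struct: MUL busy until I3 writes@18)
[I6] 20/21/22/23
[I7] 28/29/35/36  (struct: MUL busy until I5 writes@27)
[I8] 37/38/39/40  (WAW R5: wait I7 write@36)

cycle = 39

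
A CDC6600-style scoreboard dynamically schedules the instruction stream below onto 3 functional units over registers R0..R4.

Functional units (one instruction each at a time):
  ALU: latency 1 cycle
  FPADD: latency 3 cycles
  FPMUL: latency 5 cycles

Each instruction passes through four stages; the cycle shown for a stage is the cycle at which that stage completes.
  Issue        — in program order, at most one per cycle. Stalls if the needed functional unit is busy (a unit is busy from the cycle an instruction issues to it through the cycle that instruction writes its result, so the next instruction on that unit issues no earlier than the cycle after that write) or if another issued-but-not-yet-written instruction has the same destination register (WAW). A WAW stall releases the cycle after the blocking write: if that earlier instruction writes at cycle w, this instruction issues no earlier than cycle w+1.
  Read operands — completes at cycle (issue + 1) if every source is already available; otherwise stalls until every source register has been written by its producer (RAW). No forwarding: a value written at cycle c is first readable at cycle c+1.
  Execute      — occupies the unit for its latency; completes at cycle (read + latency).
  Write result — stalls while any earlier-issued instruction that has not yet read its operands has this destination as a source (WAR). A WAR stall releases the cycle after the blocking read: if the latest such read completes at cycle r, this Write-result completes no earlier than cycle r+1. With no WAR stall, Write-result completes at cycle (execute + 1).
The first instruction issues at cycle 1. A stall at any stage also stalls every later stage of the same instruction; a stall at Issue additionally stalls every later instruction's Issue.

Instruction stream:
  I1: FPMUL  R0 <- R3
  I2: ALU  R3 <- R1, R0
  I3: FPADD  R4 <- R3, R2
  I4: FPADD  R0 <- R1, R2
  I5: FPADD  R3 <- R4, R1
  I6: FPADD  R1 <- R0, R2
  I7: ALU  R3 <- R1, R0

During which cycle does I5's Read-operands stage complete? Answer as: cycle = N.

cycle = 24

c1: issue I1 (FPMUL)
c2: I1 read-ops | issue I2 (ALU)
c3: issue I3 (FPADD)
c7: I1 finished on FPMUL
c8: I1→R0
c9: I2 read-ops
c10: I2 finished on ALU
c11: I2→R3
c12: I3 read-ops
c15: I3 finished on FPADD
c16: I3→R4
c17: issue I4 (FPADD)
c18: I4 read-ops
c21: I4 finished on FPADD
c22: I4→R0
c23: issue I5 (FPADD)
c24: I5 read-ops
c27: I5 finished on FPADD
c28: I5→R3
c29: issue I6 (FPADD)
c30: I6 read-ops | issue I7 (ALU)
c33: I6 finished on FPADD
c34: I6→R1
c35: I7 read-ops
c36: I7 finished on ALU
c37: I7→R3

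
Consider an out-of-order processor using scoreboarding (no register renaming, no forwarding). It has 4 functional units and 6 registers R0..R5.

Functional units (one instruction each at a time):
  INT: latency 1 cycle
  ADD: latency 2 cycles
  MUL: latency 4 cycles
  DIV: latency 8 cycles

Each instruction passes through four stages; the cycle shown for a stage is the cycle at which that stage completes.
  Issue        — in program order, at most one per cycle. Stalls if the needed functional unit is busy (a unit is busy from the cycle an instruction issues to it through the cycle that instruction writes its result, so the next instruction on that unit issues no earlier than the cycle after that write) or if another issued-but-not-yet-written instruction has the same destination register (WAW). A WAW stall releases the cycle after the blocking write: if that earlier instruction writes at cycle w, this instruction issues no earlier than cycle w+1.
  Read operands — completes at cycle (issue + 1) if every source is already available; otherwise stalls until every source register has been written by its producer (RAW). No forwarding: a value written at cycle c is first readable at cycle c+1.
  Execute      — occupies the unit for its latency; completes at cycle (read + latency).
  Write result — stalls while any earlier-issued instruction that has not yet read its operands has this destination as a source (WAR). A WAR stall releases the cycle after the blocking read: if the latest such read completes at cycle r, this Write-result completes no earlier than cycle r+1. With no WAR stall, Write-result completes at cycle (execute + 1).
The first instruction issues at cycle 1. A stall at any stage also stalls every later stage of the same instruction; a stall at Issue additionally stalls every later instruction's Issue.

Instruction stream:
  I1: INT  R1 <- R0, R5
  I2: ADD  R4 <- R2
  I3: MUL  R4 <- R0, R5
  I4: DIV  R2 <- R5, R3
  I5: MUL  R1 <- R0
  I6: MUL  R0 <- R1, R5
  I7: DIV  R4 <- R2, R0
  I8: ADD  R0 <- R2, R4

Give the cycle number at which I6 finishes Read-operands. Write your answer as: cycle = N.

c1: I1 issues→INT
c2: I1 reads; I2 issues→ADD
c3: I1 exec-done; I2 reads
c4: I1 writes R1
c5: I2 exec-done
c6: I2 writes R4
c7: I3 issues→MUL
c8: I3 reads; I4 issues→DIV
c9: I4 reads
c12: I3 exec-done
c13: I3 writes R4
c14: I5 issues→MUL
c15: I5 reads
c17: I4 exec-done
c18: I4 writes R2
c19: I5 exec-done
c20: I5 writes R1
c21: I6 issues→MUL
c22: I6 reads; I7 issues→DIV
c26: I6 exec-done
c27: I6 writes R0
c28: I7 reads; I8 issues→ADD
c36: I7 exec-done
c37: I7 writes R4
c38: I8 reads
c40: I8 exec-done
c41: I8 writes R0

cycle = 22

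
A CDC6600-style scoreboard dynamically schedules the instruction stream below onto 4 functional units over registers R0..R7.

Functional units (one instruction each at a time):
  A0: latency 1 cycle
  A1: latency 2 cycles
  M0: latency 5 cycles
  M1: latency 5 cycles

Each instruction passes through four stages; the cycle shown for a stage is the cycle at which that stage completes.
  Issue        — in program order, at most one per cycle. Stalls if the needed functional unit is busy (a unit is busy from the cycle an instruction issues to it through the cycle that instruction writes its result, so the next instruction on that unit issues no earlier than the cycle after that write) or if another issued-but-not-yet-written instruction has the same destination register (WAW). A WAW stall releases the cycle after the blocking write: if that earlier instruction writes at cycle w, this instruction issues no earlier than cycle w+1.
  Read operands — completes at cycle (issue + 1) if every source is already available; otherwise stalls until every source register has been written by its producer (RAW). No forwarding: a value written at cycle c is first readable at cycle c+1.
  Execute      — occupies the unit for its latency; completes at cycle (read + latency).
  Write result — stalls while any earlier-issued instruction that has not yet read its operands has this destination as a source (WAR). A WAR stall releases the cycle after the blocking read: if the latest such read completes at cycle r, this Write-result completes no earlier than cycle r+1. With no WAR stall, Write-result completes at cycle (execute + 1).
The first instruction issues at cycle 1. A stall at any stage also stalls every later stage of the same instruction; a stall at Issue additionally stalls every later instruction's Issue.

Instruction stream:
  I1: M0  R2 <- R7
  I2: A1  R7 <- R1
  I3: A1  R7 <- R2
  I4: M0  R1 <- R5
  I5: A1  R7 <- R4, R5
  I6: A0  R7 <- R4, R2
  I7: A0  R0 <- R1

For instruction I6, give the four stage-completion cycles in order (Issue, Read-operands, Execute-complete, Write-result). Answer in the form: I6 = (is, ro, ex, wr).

I1: IS=1 RO=2 EX=7 WR=8
I2: IS=2 RO=3 EX=5 WR=6
I3: IS=7 RO=9 EX=11 WR=12  [struct: A1 busy until I2 writes@6; RAW R2: wait I1 write@8]
I4: IS=9 RO=10 EX=15 WR=16  [struct: M0 busy until I1 writes@8]
I5: IS=13 RO=14 EX=16 WR=17  [struct: A1 busy until I3 writes@12]
I6: IS=18 RO=19 EX=20 WR=21  [WAW R7: wait I5 write@17]
I7: IS=22 RO=23 EX=24 WR=25  [struct: A0 busy until I6 writes@21]

I6 = (18, 19, 20, 21)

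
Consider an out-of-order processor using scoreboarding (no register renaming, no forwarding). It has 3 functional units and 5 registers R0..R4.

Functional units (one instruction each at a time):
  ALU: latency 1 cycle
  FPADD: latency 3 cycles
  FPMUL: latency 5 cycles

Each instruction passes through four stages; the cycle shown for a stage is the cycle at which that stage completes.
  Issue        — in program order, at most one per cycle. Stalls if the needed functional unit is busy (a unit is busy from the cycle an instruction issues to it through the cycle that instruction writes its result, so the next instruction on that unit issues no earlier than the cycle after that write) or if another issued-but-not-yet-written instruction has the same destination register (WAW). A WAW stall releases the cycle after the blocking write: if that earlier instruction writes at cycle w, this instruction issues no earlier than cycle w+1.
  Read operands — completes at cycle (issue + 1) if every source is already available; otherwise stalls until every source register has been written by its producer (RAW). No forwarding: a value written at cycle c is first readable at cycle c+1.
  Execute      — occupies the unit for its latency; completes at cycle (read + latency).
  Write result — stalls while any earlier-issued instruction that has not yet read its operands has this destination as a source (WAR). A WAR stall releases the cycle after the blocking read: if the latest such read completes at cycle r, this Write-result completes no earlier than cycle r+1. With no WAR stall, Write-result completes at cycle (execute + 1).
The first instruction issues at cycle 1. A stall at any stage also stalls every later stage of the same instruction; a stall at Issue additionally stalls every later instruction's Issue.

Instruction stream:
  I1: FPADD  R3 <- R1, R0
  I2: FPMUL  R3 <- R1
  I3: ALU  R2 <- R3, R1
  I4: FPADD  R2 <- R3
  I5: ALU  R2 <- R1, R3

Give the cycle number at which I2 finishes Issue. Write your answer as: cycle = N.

cycle = 7

I1: IS=1 RO=2 EX=5 WR=6
I2: IS=7 RO=8 EX=13 WR=14  [WAW R3: wait I1 write@6]
I3: IS=8 RO=15 EX=16 WR=17  [RAW R3: wait I2 write@14]
I4: IS=18 RO=19 EX=22 WR=23  [WAW R2: wait I3 write@17]
I5: IS=24 RO=25 EX=26 WR=27  [WAW R2: wait I4 write@23]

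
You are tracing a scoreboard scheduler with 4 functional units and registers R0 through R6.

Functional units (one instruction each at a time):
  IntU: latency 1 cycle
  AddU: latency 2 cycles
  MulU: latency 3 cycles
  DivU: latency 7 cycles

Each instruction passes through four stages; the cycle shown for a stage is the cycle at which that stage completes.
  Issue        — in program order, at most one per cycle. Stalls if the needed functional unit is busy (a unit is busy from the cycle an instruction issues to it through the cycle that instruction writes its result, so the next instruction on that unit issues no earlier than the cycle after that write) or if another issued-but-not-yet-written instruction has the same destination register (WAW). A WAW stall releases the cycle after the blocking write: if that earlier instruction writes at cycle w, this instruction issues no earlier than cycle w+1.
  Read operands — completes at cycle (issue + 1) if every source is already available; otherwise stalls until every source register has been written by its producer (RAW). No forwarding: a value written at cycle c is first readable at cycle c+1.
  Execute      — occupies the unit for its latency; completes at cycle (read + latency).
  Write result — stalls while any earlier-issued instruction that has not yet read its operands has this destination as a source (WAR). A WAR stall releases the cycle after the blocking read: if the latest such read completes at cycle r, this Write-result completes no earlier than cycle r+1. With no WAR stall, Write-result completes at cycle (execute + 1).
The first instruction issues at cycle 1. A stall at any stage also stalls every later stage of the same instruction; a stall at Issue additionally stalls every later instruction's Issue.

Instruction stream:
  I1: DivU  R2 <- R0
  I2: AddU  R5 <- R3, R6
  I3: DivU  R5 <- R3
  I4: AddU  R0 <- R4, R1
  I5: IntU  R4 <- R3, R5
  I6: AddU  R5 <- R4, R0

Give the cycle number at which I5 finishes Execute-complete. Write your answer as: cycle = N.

c1: I1 issues→DivU
c2: I1 reads · I2 issues→AddU
c3: I2 reads
c5: I2 exec-done
c6: I2 writes R5
c9: I1 exec-done
c10: I1 writes R2
c11: I3 issues→DivU
c12: I3 reads · I4 issues→AddU
c13: I4 reads · I5 issues→IntU
c15: I4 exec-done
c16: I4 writes R0
c19: I3 exec-done
c20: I3 writes R5
c21: I5 reads · I6 issues→AddU
c22: I5 exec-done
c23: I5 writes R4
c24: I6 reads
c26: I6 exec-done
c27: I6 writes R5

cycle = 22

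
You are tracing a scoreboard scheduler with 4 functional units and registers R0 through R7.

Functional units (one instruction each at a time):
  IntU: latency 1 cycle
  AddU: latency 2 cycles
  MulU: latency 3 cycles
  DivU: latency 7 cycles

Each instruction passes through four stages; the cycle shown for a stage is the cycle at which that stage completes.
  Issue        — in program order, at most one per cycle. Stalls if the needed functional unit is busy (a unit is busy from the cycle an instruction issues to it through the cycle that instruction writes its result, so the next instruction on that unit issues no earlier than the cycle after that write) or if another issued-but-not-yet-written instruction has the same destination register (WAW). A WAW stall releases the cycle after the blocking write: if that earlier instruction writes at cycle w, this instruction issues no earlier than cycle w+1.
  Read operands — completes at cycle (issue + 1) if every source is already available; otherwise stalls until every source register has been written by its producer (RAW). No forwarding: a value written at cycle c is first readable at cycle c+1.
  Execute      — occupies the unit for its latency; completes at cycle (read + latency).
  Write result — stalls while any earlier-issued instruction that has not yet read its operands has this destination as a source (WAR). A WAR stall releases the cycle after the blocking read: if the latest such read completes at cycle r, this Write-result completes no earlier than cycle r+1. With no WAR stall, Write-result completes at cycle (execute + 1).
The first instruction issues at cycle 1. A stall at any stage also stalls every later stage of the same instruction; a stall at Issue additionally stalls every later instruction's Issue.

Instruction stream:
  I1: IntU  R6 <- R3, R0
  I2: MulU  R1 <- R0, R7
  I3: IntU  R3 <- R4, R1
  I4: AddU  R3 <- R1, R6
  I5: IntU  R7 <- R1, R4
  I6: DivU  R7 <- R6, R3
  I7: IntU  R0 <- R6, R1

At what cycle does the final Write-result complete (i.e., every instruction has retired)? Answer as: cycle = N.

cycle 1: I1→IntU
cycle 2: I1 RO · I2→MulU
cycle 3: I1 EX · I2 RO
cycle 4: I1 WR R6
cycle 5: I3→IntU
cycle 6: I2 EX
cycle 7: I2 WR R1
cycle 8: I3 RO
cycle 9: I3 EX
cycle 10: I3 WR R3
cycle 11: I4→AddU
cycle 12: I4 RO · I5→IntU
cycle 13: I5 RO
cycle 14: I4 EX · I5 EX
cycle 15: I4 WR R3 · I5 WR R7
cycle 16: I6→DivU
cycle 17: I6 RO · I7→IntU
cycle 18: I7 RO
cycle 19: I7 EX
cycle 20: I7 WR R0
cycle 24: I6 EX
cycle 25: I6 WR R7

cycle = 25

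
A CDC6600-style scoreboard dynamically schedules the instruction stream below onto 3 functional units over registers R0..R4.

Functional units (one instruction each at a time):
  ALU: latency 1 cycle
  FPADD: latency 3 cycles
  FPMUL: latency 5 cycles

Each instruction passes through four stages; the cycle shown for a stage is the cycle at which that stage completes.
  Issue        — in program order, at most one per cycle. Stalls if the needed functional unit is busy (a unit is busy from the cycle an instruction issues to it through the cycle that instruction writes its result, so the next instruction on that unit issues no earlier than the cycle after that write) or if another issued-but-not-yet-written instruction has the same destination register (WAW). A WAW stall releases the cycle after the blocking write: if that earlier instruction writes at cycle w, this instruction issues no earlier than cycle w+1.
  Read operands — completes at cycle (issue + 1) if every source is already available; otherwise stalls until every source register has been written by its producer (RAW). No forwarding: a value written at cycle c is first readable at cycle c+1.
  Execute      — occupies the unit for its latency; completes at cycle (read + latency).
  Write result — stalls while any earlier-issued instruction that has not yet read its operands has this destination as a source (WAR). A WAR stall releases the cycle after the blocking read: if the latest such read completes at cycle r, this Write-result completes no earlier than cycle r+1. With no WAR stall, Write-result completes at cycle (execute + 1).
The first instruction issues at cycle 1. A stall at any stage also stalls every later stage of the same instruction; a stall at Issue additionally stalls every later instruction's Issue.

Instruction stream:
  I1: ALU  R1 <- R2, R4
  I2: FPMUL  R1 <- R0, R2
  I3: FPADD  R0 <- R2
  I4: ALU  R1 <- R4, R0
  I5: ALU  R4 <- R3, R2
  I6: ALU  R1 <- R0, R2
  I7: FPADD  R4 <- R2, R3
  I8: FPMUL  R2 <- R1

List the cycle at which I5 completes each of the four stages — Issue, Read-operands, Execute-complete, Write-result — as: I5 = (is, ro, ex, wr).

I5 = (17, 18, 19, 20)

cycle 1: I1 issues→ALU
cycle 2: I1 reads
cycle 3: I1 exec-done
cycle 4: I1 writes R1
cycle 5: I2 issues→FPMUL
cycle 6: I2 reads · I3 issues→FPADD
cycle 7: I3 reads
cycle 10: I3 exec-done
cycle 11: I2 exec-done · I3 writes R0
cycle 12: I2 writes R1
cycle 13: I4 issues→ALU
cycle 14: I4 reads
cycle 15: I4 exec-done
cycle 16: I4 writes R1
cycle 17: I5 issues→ALU
cycle 18: I5 reads
cycle 19: I5 exec-done
cycle 20: I5 writes R4
cycle 21: I6 issues→ALU
cycle 22: I6 reads · I7 issues→FPADD
cycle 23: I6 exec-done · I7 reads · I8 issues→FPMUL
cycle 24: I6 writes R1
cycle 25: I8 reads
cycle 26: I7 exec-done
cycle 27: I7 writes R4
cycle 30: I8 exec-done
cycle 31: I8 writes R2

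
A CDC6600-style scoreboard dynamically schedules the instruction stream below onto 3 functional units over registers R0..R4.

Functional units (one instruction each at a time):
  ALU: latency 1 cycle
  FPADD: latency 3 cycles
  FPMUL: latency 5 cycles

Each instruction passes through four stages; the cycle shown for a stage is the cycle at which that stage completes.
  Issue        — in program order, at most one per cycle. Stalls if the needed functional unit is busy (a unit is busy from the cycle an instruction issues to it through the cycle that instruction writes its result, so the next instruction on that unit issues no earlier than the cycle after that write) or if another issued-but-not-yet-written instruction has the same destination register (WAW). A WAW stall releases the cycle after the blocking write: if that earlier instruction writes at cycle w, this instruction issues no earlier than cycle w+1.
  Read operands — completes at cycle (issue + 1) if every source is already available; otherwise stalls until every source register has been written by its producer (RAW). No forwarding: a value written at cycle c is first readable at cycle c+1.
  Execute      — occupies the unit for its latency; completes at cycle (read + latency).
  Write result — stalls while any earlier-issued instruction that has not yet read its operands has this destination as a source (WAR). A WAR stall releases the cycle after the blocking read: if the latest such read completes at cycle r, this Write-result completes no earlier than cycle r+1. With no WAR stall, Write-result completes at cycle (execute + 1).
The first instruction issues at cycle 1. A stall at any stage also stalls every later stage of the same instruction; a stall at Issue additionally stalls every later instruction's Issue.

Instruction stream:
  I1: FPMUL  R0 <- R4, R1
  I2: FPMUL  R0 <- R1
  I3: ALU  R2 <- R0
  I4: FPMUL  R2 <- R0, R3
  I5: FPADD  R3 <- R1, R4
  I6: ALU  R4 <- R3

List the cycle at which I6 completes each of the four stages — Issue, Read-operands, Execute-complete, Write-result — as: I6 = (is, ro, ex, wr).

I6 = (22, 27, 28, 29)

cycle 1: issue I1 (FPMUL)
cycle 2: I1 read-ops
cycle 7: I1 finished on FPMUL
cycle 8: I1→R0
cycle 9: issue I2 (FPMUL)
cycle 10: I2 read-ops · issue I3 (ALU)
cycle 15: I2 finished on FPMUL
cycle 16: I2→R0
cycle 17: I3 read-ops
cycle 18: I3 finished on ALU
cycle 19: I3→R2
cycle 20: issue I4 (FPMUL)
cycle 21: I4 read-ops · issue I5 (FPADD)
cycle 22: I5 read-ops · issue I6 (ALU)
cycle 25: I5 finished on FPADD
cycle 26: I4 finished on FPMUL · I5→R3
cycle 27: I4→R2 · I6 read-ops
cycle 28: I6 finished on ALU
cycle 29: I6→R4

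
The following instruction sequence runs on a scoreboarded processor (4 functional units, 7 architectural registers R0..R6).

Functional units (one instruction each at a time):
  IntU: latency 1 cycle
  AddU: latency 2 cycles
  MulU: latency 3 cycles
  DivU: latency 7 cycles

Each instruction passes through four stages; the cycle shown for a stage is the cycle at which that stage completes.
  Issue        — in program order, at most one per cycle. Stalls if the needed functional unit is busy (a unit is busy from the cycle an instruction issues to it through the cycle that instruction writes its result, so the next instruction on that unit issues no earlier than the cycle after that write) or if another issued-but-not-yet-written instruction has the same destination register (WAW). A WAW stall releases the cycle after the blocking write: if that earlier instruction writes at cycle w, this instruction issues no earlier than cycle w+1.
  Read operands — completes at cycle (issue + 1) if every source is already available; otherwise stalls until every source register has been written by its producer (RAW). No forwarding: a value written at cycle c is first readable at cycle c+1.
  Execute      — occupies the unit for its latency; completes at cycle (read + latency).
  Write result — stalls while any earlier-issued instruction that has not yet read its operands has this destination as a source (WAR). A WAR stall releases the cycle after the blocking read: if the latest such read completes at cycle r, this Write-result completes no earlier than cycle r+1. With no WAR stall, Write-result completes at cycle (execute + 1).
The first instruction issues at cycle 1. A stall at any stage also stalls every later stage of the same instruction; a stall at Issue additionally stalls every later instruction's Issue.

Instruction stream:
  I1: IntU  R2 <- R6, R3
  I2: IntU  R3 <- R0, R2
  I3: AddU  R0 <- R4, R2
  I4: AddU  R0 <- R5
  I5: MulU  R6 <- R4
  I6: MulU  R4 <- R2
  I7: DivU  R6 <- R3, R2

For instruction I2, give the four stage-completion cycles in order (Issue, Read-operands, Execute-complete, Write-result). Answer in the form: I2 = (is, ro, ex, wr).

I2 = (5, 6, 7, 8)

c1: I1→IntU
c2: I1 RO
c3: I1 EX
c4: I1 WR R2
c5: I2→IntU
c6: I2 RO; I3→AddU
c7: I2 EX; I3 RO
c8: I2 WR R3
c9: I3 EX
c10: I3 WR R0
c11: I4→AddU
c12: I4 RO; I5→MulU
c13: I5 RO
c14: I4 EX
c15: I4 WR R0
c16: I5 EX
c17: I5 WR R6
c18: I6→MulU
c19: I6 RO; I7→DivU
c20: I7 RO
c22: I6 EX
c23: I6 WR R4
c27: I7 EX
c28: I7 WR R6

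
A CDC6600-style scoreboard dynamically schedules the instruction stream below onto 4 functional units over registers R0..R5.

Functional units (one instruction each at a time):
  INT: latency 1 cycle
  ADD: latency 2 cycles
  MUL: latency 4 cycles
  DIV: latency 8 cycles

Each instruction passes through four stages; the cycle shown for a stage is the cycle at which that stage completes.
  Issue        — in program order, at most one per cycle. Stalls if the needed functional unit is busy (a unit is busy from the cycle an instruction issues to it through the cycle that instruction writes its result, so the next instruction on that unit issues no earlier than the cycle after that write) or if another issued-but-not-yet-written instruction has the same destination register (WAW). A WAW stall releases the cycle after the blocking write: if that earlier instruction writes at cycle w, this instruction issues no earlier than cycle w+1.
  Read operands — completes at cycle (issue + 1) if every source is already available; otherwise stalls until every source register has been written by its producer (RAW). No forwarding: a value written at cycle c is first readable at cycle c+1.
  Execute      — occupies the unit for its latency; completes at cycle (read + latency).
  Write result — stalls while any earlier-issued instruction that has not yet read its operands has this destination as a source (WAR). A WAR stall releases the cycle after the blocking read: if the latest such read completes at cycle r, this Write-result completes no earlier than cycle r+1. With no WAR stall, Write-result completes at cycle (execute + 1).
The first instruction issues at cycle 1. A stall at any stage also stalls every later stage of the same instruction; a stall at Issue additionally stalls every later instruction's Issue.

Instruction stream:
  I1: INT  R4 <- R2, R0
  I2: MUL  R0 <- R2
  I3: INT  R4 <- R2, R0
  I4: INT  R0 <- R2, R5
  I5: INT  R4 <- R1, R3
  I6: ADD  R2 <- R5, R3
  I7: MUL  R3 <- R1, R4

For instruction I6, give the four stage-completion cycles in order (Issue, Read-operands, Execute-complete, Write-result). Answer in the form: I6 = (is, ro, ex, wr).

[I1] 1/2/3/4
[I2] 2/3/7/8
[I3] 5/9/10/11  (struct: INT busy until I1 writes@4; RAW R0: wait I2 write@8)
[I4] 12/13/14/15  (struct: INT busy until I3 writes@11)
[I5] 16/17/18/19  (struct: INT busy until I4 writes@15)
[I6] 17/18/20/21
[I7] 18/20/24/25  (RAW R4: wait I5 write@19)

I6 = (17, 18, 20, 21)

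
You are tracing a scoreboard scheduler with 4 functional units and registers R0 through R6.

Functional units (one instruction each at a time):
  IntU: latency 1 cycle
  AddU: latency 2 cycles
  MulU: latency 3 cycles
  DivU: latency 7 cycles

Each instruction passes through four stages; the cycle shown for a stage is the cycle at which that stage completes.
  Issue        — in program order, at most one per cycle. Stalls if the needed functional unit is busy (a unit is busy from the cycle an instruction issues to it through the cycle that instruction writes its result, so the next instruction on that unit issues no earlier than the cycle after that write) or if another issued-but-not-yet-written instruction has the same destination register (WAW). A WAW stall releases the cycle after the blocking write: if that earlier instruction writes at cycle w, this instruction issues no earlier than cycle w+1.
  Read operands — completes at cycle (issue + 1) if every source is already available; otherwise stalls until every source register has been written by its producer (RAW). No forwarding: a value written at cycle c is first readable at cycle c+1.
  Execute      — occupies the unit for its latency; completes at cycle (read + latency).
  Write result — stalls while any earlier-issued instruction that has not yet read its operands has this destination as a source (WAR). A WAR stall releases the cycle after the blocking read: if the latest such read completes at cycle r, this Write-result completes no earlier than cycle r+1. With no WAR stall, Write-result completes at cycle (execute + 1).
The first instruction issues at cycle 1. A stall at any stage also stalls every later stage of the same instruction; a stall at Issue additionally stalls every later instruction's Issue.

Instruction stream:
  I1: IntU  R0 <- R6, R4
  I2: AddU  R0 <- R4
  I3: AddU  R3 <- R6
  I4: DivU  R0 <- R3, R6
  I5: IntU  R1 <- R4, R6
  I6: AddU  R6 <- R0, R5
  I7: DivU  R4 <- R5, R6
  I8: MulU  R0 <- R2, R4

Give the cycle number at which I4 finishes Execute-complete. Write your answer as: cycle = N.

cycle = 22

cycle 1: I1 issues→IntU
cycle 2: I1 reads
cycle 3: I1 exec-done
cycle 4: I1 writes R0
cycle 5: I2 issues→AddU
cycle 6: I2 reads
cycle 8: I2 exec-done
cycle 9: I2 writes R0
cycle 10: I3 issues→AddU
cycle 11: I3 reads | I4 issues→DivU
cycle 12: I5 issues→IntU
cycle 13: I3 exec-done | I5 reads
cycle 14: I3 writes R3 | I5 exec-done
cycle 15: I4 reads | I5 writes R1 | I6 issues→AddU
cycle 22: I4 exec-done
cycle 23: I4 writes R0
cycle 24: I6 reads | I7 issues→DivU
cycle 25: I8 issues→MulU
cycle 26: I6 exec-done
cycle 27: I6 writes R6
cycle 28: I7 reads
cycle 35: I7 exec-done
cycle 36: I7 writes R4
cycle 37: I8 reads
cycle 40: I8 exec-done
cycle 41: I8 writes R0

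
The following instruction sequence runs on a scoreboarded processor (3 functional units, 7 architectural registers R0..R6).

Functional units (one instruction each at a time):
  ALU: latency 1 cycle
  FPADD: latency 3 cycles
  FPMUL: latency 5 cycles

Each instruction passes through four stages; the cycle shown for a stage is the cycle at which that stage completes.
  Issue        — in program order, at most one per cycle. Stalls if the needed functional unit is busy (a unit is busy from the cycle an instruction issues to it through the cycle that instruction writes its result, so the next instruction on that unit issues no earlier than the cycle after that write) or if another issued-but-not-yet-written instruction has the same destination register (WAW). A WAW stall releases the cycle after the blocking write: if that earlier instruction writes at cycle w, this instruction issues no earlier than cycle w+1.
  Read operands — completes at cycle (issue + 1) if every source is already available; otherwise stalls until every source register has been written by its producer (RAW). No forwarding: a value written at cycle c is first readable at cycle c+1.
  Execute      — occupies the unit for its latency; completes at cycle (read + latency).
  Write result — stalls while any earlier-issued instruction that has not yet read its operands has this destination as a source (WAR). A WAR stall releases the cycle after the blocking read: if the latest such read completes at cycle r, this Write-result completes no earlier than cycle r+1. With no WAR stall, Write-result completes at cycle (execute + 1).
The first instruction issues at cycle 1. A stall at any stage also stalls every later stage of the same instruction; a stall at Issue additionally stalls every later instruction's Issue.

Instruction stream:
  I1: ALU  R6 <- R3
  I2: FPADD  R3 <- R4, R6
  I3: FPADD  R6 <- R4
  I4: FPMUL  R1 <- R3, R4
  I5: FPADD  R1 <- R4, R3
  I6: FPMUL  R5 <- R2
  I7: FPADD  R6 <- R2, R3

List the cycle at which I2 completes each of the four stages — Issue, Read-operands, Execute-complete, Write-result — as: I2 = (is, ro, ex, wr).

I2 = (2, 5, 8, 9)

[1] I1 issues→ALU
[2] I1 reads; I2 issues→FPADD
[3] I1 exec-done
[4] I1 writes R6
[5] I2 reads
[8] I2 exec-done
[9] I2 writes R3
[10] I3 issues→FPADD
[11] I3 reads; I4 issues→FPMUL
[12] I4 reads
[14] I3 exec-done
[15] I3 writes R6
[17] I4 exec-done
[18] I4 writes R1
[19] I5 issues→FPADD
[20] I5 reads; I6 issues→FPMUL
[21] I6 reads
[23] I5 exec-done
[24] I5 writes R1
[25] I7 issues→FPADD
[26] I6 exec-done; I7 reads
[27] I6 writes R5
[29] I7 exec-done
[30] I7 writes R6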